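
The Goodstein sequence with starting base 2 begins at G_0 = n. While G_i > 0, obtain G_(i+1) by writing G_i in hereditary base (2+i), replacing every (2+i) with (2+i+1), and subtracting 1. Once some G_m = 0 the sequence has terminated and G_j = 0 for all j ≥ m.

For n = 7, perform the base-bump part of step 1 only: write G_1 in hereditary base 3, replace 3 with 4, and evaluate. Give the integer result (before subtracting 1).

260

base 2: 7 = 2^2 + 2 + 1; at 3: 3^3 + 3 + 1 = 31; next = 30
base 3: 30 = 3^3 + 3; at 4: 4^4 + 4 = 260; next = 259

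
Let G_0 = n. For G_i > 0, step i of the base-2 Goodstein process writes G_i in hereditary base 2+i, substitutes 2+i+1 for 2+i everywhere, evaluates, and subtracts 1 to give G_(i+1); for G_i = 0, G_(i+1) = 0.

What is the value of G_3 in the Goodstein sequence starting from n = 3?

2

G_0=3  [base 2] 2 + 1  →[2↦3]→  3 + 1 = 4  −1 ⇒ G_1=3
G_1=3  [base 3] 3  →[3↦4]→  4 = 4  −1 ⇒ G_2=3
G_2=3  [base 4] 3  →[4↦5]→  3 = 3  −1 ⇒ G_3=2
G_3=2  [base 5] 2  →[5↦6]→  2 = 2  −1 ⇒ G_4=1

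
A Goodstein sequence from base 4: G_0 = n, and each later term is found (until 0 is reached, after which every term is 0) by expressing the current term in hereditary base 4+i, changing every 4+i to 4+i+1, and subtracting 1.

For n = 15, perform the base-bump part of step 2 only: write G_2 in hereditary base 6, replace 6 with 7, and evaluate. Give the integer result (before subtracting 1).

22

[0] 15 ≡ 3·4 + 3 (base 4). Lift 5: 18. −1: 17.
[1] 17 ≡ 3·5 + 2 (base 5). Lift 6: 20. −1: 19.
[2] 19 ≡ 3·6 + 1 (base 6). Lift 7: 22. −1: 21.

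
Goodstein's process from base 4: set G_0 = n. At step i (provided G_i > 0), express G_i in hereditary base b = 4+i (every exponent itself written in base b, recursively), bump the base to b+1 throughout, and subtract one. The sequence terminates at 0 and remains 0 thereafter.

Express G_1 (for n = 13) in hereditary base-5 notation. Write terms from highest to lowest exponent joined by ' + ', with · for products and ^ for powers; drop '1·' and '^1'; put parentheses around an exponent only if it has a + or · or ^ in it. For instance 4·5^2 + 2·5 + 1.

3·5

(0) 13|_4 = 3·4 + 1 ↦ 3·5 + 1|_5 = 16 ⇒ 15
(1) 15|_5 = 3·5 ↦ 3·6|_6 = 18 ⇒ 17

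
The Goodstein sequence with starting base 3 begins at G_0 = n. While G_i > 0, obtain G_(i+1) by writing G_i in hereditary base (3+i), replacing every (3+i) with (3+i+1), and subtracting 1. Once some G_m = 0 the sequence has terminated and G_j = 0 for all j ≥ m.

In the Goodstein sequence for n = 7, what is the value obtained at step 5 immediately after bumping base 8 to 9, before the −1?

10

i=0: 7 = 2·3 + 1 (b=3); 3→4: 2·4 + 1 = 9; 9−1 = 8
i=1: 8 = 2·4 (b=4); 4→5: 2·5 = 10; 10−1 = 9
i=2: 9 = 5 + 4 (b=5); 5→6: 6 + 4 = 10; 10−1 = 9
i=3: 9 = 6 + 3 (b=6); 6→7: 7 + 3 = 10; 10−1 = 9
i=4: 9 = 7 + 2 (b=7); 7→8: 8 + 2 = 10; 10−1 = 9
i=5: 9 = 8 + 1 (b=8); 8→9: 9 + 1 = 10; 10−1 = 9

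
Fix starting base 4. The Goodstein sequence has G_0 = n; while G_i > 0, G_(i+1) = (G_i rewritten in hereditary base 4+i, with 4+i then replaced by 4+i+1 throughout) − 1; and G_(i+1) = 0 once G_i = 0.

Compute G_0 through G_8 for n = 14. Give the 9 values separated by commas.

14, 16, 18, 20, 21, 22, 23, 24, 25

[0] 14 ≡ 3·4 + 2 (base 4). Lift 5: 17. −1: 16.
[1] 16 ≡ 3·5 + 1 (base 5). Lift 6: 19. −1: 18.
[2] 18 ≡ 3·6 (base 6). Lift 7: 21. −1: 20.
[3] 20 ≡ 2·7 + 6 (base 7). Lift 8: 22. −1: 21.
[4] 21 ≡ 2·8 + 5 (base 8). Lift 9: 23. −1: 22.
[5] 22 ≡ 2·9 + 4 (base 9). Lift 10: 24. −1: 23.
[6] 23 ≡ 2·10 + 3 (base 10). Lift 11: 25. −1: 24.
[7] 24 ≡ 2·11 + 2 (base 11). Lift 12: 26. −1: 25.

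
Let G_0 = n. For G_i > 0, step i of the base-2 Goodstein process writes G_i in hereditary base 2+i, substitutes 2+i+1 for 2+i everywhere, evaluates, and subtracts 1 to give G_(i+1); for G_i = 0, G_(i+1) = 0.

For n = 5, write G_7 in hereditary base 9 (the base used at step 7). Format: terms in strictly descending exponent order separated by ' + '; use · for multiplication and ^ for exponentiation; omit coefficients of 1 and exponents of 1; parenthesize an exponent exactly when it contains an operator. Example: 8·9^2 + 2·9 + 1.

i=0: 5 = 2^2 + 1 (b=2); 2→3: 3^3 + 1 = 28; 28−1 = 27
i=1: 27 = 3^3 (b=3); 3→4: 4^4 = 256; 256−1 = 255
i=2: 255 = 3·4^3 + 3·4^2 + 3·4 + 3 (b=4); 4→5: 3·5^3 + 3·5^2 + 3·5 + 3 = 468; 468−1 = 467
i=3: 467 = 3·5^3 + 3·5^2 + 3·5 + 2 (b=5); 5→6: 3·6^3 + 3·6^2 + 3·6 + 2 = 776; 776−1 = 775
i=4: 775 = 3·6^3 + 3·6^2 + 3·6 + 1 (b=6); 6→7: 3·7^3 + 3·7^2 + 3·7 + 1 = 1198; 1198−1 = 1197
i=5: 1197 = 3·7^3 + 3·7^2 + 3·7 (b=7); 7→8: 3·8^3 + 3·8^2 + 3·8 = 1752; 1752−1 = 1751
i=6: 1751 = 3·8^3 + 3·8^2 + 2·8 + 7 (b=8); 8→9: 3·9^3 + 3·9^2 + 2·9 + 7 = 2455; 2455−1 = 2454
i=7: 2454 = 3·9^3 + 3·9^2 + 2·9 + 6 (b=9); 9→10: 3·10^3 + 3·10^2 + 2·10 + 6 = 3326; 3326−1 = 3325

3·9^3 + 3·9^2 + 2·9 + 6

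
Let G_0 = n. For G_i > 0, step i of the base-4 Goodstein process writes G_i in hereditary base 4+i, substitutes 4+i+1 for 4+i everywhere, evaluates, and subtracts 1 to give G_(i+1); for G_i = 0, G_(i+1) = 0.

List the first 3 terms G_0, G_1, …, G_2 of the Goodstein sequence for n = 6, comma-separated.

G_0 = 6. HB_4(6) = 4 + 2. Bump = 7. G_1 = 6.
G_1 = 6. HB_5(6) = 5 + 1. Bump = 7. G_2 = 6.

6, 6, 6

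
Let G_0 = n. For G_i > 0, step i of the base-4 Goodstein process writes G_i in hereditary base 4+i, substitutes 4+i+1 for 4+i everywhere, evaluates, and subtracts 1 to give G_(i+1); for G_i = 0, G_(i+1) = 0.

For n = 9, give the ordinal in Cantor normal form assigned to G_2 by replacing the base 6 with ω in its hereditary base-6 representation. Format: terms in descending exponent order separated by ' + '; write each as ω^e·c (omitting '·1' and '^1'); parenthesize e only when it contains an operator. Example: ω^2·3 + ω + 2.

ω + 5

9 —HB4→ 2·4 + 1 —bump→ 2·5 + 1 = 11 —(−1)→ 10
10 —HB5→ 2·5 —bump→ 2·6 = 12 —(−1)→ 11
11 —HB6→ 6 + 5 —bump→ 7 + 5 = 12 —(−1)→ 11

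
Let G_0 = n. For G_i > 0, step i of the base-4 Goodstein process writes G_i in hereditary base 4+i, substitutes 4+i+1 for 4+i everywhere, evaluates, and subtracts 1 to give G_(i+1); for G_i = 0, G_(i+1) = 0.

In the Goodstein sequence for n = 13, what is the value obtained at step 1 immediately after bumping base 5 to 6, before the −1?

step 0: 13 = 3·4 + 1; sub 5 for 4: 3·5 + 1; = 16; G_1 = 16−1 = 15
step 1: 15 = 3·5; sub 6 for 5: 3·6; = 18; G_2 = 18−1 = 17

18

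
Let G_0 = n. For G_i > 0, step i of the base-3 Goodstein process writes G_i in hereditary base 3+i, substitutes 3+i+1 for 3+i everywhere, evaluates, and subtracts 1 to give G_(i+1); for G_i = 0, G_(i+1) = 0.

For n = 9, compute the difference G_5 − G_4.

G_0 = 9. HB_3(9) = 3^2. Bump = 16. G_1 = 15.
G_1 = 15. HB_4(15) = 3·4 + 3. Bump = 18. G_2 = 17.
G_2 = 17. HB_5(17) = 3·5 + 2. Bump = 20. G_3 = 19.
G_3 = 19. HB_6(19) = 3·6 + 1. Bump = 22. G_4 = 21.
G_4 = 21. HB_7(21) = 3·7. Bump = 24. G_5 = 23.

2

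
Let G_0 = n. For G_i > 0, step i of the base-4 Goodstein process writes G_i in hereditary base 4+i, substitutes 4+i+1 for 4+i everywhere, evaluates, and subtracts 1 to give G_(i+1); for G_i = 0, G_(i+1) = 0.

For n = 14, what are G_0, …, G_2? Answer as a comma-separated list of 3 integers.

step 0: 14 = 3·4 + 2; sub 5 for 4: 3·5 + 2; = 17; G_1 = 17−1 = 16
step 1: 16 = 3·5 + 1; sub 6 for 5: 3·6 + 1; = 19; G_2 = 19−1 = 18

14, 16, 18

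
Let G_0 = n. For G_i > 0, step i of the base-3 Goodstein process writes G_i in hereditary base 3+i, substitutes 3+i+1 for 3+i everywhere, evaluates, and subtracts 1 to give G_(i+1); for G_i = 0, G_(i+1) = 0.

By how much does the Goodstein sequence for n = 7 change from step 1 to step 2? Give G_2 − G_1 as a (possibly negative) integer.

step 0: 7 = 2·3 + 1; sub 4 for 3: 2·4 + 1; = 9; G_1 = 9−1 = 8
step 1: 8 = 2·4; sub 5 for 4: 2·5; = 10; G_2 = 10−1 = 9

1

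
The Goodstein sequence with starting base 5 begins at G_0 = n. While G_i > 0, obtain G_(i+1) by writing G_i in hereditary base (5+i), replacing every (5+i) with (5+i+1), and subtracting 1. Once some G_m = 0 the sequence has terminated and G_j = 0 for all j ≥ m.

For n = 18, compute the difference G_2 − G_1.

step 0: 18 = 3·5 + 3; sub 6 for 5: 3·6 + 3; = 21; G_1 = 21−1 = 20
step 1: 20 = 3·6 + 2; sub 7 for 6: 3·7 + 2; = 23; G_2 = 23−1 = 22

2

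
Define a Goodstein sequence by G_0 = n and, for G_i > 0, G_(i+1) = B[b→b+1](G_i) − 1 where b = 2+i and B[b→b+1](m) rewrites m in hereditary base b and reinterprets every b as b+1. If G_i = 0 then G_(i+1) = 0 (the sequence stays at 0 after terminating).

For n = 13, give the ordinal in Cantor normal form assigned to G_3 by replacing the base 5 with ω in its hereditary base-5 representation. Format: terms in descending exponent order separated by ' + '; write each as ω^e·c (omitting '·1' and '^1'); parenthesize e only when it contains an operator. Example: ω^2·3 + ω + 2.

ω^(ω + 1) + ω^3·3 + ω^2·3 + ω·3 + 2

step 0: 13 = 2^(2 + 1) + 2^2 + 1; sub 3 for 2: 3^(3 + 1) + 3^3 + 1; = 109; G_1 = 109−1 = 108
step 1: 108 = 3^(3 + 1) + 3^3; sub 4 for 3: 4^(4 + 1) + 4^4; = 1280; G_2 = 1280−1 = 1279
step 2: 1279 = 4^(4 + 1) + 3·4^3 + 3·4^2 + 3·4 + 3; sub 5 for 4: 5^(5 + 1) + 3·5^3 + 3·5^2 + 3·5 + 3; = 16093; G_3 = 16093−1 = 16092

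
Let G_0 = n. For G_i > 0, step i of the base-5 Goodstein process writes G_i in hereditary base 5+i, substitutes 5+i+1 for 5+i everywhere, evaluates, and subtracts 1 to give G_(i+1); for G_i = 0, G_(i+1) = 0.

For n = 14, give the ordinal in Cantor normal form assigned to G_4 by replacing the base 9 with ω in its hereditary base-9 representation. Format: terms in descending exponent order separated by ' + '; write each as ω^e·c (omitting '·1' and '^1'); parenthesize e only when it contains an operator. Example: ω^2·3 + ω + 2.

(0) 14|_5 = 2·5 + 4 ↦ 2·6 + 4|_6 = 16 ⇒ 15
(1) 15|_6 = 2·6 + 3 ↦ 2·7 + 3|_7 = 17 ⇒ 16
(2) 16|_7 = 2·7 + 2 ↦ 2·8 + 2|_8 = 18 ⇒ 17
(3) 17|_8 = 2·8 + 1 ↦ 2·9 + 1|_9 = 19 ⇒ 18

ω·2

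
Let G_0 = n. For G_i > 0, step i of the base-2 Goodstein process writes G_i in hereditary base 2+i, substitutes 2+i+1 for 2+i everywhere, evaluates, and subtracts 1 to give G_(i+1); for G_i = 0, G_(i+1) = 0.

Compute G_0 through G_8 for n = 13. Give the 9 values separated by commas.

13, 108, 1279, 16092, 280711, 5765998, 134219479, 3486786855, 100000003325

i=0: 13 = 2^(2 + 1) + 2^2 + 1 (b=2); 2→3: 3^(3 + 1) + 3^3 + 1 = 109; 109−1 = 108
i=1: 108 = 3^(3 + 1) + 3^3 (b=3); 3→4: 4^(4 + 1) + 4^4 = 1280; 1280−1 = 1279
i=2: 1279 = 4^(4 + 1) + 3·4^3 + 3·4^2 + 3·4 + 3 (b=4); 4→5: 5^(5 + 1) + 3·5^3 + 3·5^2 + 3·5 + 3 = 16093; 16093−1 = 16092
i=3: 16092 = 5^(5 + 1) + 3·5^3 + 3·5^2 + 3·5 + 2 (b=5); 5→6: 6^(6 + 1) + 3·6^3 + 3·6^2 + 3·6 + 2 = 280712; 280712−1 = 280711
i=4: 280711 = 6^(6 + 1) + 3·6^3 + 3·6^2 + 3·6 + 1 (b=6); 6→7: 7^(7 + 1) + 3·7^3 + 3·7^2 + 3·7 + 1 = 5765999; 5765999−1 = 5765998
i=5: 5765998 = 7^(7 + 1) + 3·7^3 + 3·7^2 + 3·7 (b=7); 7→8: 8^(8 + 1) + 3·8^3 + 3·8^2 + 3·8 = 134219480; 134219480−1 = 134219479
i=6: 134219479 = 8^(8 + 1) + 3·8^3 + 3·8^2 + 2·8 + 7 (b=8); 8→9: 9^(9 + 1) + 3·9^3 + 3·9^2 + 2·9 + 7 = 3486786856; 3486786856−1 = 3486786855
i=7: 3486786855 = 9^(9 + 1) + 3·9^3 + 3·9^2 + 2·9 + 6 (b=9); 9→10: 10^(10 + 1) + 3·10^3 + 3·10^2 + 2·10 + 6 = 100000003326; 100000003326−1 = 100000003325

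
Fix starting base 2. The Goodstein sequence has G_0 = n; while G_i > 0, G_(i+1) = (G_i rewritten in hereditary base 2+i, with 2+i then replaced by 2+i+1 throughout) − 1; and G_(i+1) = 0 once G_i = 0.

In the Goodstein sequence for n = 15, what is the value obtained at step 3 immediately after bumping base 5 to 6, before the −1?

G_0=15  [base 2] 2^(2 + 1) + 2^2 + 2 + 1  →[2↦3]→  3^(3 + 1) + 3^3 + 3 + 1 = 112  −1 ⇒ G_1=111
G_1=111  [base 3] 3^(3 + 1) + 3^3 + 3  →[3↦4]→  4^(4 + 1) + 4^4 + 4 = 1284  −1 ⇒ G_2=1283
G_2=1283  [base 4] 4^(4 + 1) + 4^4 + 3  →[4↦5]→  5^(5 + 1) + 5^5 + 3 = 18753  −1 ⇒ G_3=18752

326594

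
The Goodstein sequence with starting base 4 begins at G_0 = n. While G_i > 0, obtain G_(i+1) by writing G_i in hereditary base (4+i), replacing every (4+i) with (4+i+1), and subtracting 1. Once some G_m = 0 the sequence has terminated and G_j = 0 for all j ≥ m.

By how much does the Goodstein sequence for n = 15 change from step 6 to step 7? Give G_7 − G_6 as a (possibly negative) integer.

1

(0) 15|_4 = 3·4 + 3 ↦ 3·5 + 3|_5 = 18 ⇒ 17
(1) 17|_5 = 3·5 + 2 ↦ 3·6 + 2|_6 = 20 ⇒ 19
(2) 19|_6 = 3·6 + 1 ↦ 3·7 + 1|_7 = 22 ⇒ 21
(3) 21|_7 = 3·7 ↦ 3·8|_8 = 24 ⇒ 23
(4) 23|_8 = 2·8 + 7 ↦ 2·9 + 7|_9 = 25 ⇒ 24
(5) 24|_9 = 2·9 + 6 ↦ 2·10 + 6|_10 = 26 ⇒ 25
(6) 25|_10 = 2·10 + 5 ↦ 2·11 + 5|_11 = 27 ⇒ 26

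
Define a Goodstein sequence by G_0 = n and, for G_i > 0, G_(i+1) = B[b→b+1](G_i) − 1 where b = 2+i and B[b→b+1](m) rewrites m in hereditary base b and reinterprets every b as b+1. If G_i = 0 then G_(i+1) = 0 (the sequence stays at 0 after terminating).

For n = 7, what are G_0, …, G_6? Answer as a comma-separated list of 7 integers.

G_0 = 7. HB_2(7) = 2^2 + 2 + 1. Bump = 31. G_1 = 30.
G_1 = 30. HB_3(30) = 3^3 + 3. Bump = 260. G_2 = 259.
G_2 = 259. HB_4(259) = 4^4 + 3. Bump = 3128. G_3 = 3127.
G_3 = 3127. HB_5(3127) = 5^5 + 2. Bump = 46658. G_4 = 46657.
G_4 = 46657. HB_6(46657) = 6^6 + 1. Bump = 823544. G_5 = 823543.
G_5 = 823543. HB_7(823543) = 7^7. Bump = 16777216. G_6 = 16777215.

7, 30, 259, 3127, 46657, 823543, 16777215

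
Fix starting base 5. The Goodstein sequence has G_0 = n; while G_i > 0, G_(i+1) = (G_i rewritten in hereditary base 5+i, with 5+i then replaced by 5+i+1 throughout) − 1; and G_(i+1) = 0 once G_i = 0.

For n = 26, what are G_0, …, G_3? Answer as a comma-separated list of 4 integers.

26, 36, 48, 53

(0) 26|_5 = 5^2 + 1 ↦ 6^2 + 1|_6 = 37 ⇒ 36
(1) 36|_6 = 6^2 ↦ 7^2|_7 = 49 ⇒ 48
(2) 48|_7 = 6·7 + 6 ↦ 6·8 + 6|_8 = 54 ⇒ 53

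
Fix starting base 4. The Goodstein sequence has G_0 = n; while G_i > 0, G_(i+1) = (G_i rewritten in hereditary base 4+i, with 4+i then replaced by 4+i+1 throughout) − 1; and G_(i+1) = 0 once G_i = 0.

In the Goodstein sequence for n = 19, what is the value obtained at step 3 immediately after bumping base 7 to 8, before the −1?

19 —HB4→ 4^2 + 3 —bump→ 5^2 + 3 = 28 —(−1)→ 27
27 —HB5→ 5^2 + 2 —bump→ 6^2 + 2 = 38 —(−1)→ 37
37 —HB6→ 6^2 + 1 —bump→ 7^2 + 1 = 50 —(−1)→ 49
49 —HB7→ 7^2 —bump→ 8^2 = 64 —(−1)→ 63

64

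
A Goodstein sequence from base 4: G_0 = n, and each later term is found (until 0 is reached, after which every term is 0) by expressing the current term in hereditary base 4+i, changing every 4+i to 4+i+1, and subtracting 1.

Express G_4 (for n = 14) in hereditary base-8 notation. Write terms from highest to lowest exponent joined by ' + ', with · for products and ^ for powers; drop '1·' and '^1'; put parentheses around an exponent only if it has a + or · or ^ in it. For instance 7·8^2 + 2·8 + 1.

G_0=14  [base 4] 3·4 + 2  →[4↦5]→  3·5 + 2 = 17  −1 ⇒ G_1=16
G_1=16  [base 5] 3·5 + 1  →[5↦6]→  3·6 + 1 = 19  −1 ⇒ G_2=18
G_2=18  [base 6] 3·6  →[6↦7]→  3·7 = 21  −1 ⇒ G_3=20
G_3=20  [base 7] 2·7 + 6  →[7↦8]→  2·8 + 6 = 22  −1 ⇒ G_4=21
G_4=21  [base 8] 2·8 + 5  →[8↦9]→  2·9 + 5 = 23  −1 ⇒ G_5=22

2·8 + 5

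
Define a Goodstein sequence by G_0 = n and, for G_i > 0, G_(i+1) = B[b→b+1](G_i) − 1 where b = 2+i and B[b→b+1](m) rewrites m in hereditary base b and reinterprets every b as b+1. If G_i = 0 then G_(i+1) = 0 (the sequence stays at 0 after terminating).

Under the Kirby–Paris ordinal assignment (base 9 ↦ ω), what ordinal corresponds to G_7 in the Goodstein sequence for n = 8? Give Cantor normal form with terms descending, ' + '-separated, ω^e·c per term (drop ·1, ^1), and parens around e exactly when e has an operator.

(0) 8|_2 = 2^(2 + 1) ↦ 3^(3 + 1)|_3 = 81 ⇒ 80
(1) 80|_3 = 2·3^3 + 2·3^2 + 2·3 + 2 ↦ 2·4^4 + 2·4^2 + 2·4 + 2|_4 = 554 ⇒ 553
(2) 553|_4 = 2·4^4 + 2·4^2 + 2·4 + 1 ↦ 2·5^5 + 2·5^2 + 2·5 + 1|_5 = 6311 ⇒ 6310
(3) 6310|_5 = 2·5^5 + 2·5^2 + 2·5 ↦ 2·6^6 + 2·6^2 + 2·6|_6 = 93396 ⇒ 93395
(4) 93395|_6 = 2·6^6 + 2·6^2 + 6 + 5 ↦ 2·7^7 + 2·7^2 + 7 + 5|_7 = 1647196 ⇒ 1647195
(5) 1647195|_7 = 2·7^7 + 2·7^2 + 7 + 4 ↦ 2·8^8 + 2·8^2 + 8 + 4|_8 = 33554572 ⇒ 33554571
(6) 33554571|_8 = 2·8^8 + 2·8^2 + 8 + 3 ↦ 2·9^9 + 2·9^2 + 9 + 3|_9 = 774841152 ⇒ 774841151
(7) 774841151|_9 = 2·9^9 + 2·9^2 + 9 + 2 ↦ 2·10^10 + 2·10^2 + 10 + 2|_10 = 20000000212 ⇒ 20000000211

ω^ω·2 + ω^2·2 + ω + 2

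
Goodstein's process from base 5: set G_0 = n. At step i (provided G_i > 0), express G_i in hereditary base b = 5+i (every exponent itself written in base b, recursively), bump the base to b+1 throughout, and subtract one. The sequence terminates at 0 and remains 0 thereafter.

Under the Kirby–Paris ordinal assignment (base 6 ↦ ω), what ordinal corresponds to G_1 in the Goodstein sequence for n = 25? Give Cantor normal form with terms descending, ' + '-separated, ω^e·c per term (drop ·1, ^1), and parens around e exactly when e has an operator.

ω·5 + 5

(0) 25|_5 = 5^2 ↦ 6^2|_6 = 36 ⇒ 35
(1) 35|_6 = 5·6 + 5 ↦ 5·7 + 5|_7 = 40 ⇒ 39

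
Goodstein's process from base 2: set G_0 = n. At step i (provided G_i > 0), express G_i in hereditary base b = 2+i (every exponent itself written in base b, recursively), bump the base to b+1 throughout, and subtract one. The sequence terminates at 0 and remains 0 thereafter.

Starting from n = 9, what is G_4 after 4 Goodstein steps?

G_0 = 9. HB_2(9) = 2^(2 + 1) + 1. Bump = 82. G_1 = 81.
G_1 = 81. HB_3(81) = 3^(3 + 1). Bump = 1024. G_2 = 1023.
G_2 = 1023. HB_4(1023) = 3·4^4 + 3·4^3 + 3·4^2 + 3·4 + 3. Bump = 9843. G_3 = 9842.
G_3 = 9842. HB_5(9842) = 3·5^5 + 3·5^3 + 3·5^2 + 3·5 + 2. Bump = 140744. G_4 = 140743.
G_4 = 140743. HB_6(140743) = 3·6^6 + 3·6^3 + 3·6^2 + 3·6 + 1. Bump = 2471827. G_5 = 2471826.

140743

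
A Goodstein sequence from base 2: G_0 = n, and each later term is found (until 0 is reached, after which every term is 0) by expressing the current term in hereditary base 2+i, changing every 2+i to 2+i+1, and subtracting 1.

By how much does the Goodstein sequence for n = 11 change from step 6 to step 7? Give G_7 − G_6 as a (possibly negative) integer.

2615391575

11 —HB2→ 2^(2 + 1) + 2 + 1 —bump→ 3^(3 + 1) + 3 + 1 = 85 —(−1)→ 84
84 —HB3→ 3^(3 + 1) + 3 —bump→ 4^(4 + 1) + 4 = 1028 —(−1)→ 1027
1027 —HB4→ 4^(4 + 1) + 3 —bump→ 5^(5 + 1) + 3 = 15628 —(−1)→ 15627
15627 —HB5→ 5^(5 + 1) + 2 —bump→ 6^(6 + 1) + 2 = 279938 —(−1)→ 279937
279937 —HB6→ 6^(6 + 1) + 1 —bump→ 7^(7 + 1) + 1 = 5764802 —(−1)→ 5764801
5764801 —HB7→ 7^(7 + 1) —bump→ 8^(8 + 1) = 134217728 —(−1)→ 134217727
134217727 —HB8→ 7·8^8 + 7·8^7 + 7·8^6 + 7·8^5 + 7·8^4 + 7·8^3 + 7·8^2 + 7·8 + 7 —bump→ 7·9^9 + 7·9^7 + 7·9^6 + 7·9^5 + 7·9^4 + 7·9^3 + 7·9^2 + 7·9 + 7 = 2749609303 —(−1)→ 2749609302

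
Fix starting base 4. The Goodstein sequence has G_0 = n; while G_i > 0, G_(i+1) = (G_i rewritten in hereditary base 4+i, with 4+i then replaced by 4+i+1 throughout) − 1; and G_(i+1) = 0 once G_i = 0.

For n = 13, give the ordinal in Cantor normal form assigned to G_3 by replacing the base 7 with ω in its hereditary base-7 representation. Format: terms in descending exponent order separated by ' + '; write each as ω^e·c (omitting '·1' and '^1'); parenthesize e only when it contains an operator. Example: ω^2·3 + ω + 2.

i=0: 13 = 3·4 + 1 (b=4); 4→5: 3·5 + 1 = 16; 16−1 = 15
i=1: 15 = 3·5 (b=5); 5→6: 3·6 = 18; 18−1 = 17
i=2: 17 = 2·6 + 5 (b=6); 6→7: 2·7 + 5 = 19; 19−1 = 18

ω·2 + 4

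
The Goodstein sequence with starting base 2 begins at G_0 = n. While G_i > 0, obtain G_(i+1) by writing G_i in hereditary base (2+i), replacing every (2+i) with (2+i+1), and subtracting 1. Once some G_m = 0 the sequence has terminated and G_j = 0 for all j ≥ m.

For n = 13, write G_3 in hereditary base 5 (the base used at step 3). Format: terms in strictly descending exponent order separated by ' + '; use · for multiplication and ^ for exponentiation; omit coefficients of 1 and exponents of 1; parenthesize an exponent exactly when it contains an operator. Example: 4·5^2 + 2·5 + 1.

[0] 13 ≡ 2^(2 + 1) + 2^2 + 1 (base 2). Lift 3: 109. −1: 108.
[1] 108 ≡ 3^(3 + 1) + 3^3 (base 3). Lift 4: 1280. −1: 1279.
[2] 1279 ≡ 4^(4 + 1) + 3·4^3 + 3·4^2 + 3·4 + 3 (base 4). Lift 5: 16093. −1: 16092.
[3] 16092 ≡ 5^(5 + 1) + 3·5^3 + 3·5^2 + 3·5 + 2 (base 5). Lift 6: 280712. −1: 280711.

5^(5 + 1) + 3·5^3 + 3·5^2 + 3·5 + 2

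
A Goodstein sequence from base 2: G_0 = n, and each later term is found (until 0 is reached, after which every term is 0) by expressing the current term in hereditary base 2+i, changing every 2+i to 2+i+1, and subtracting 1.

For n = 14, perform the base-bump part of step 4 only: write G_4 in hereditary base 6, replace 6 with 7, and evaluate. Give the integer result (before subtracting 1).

14 —HB2→ 2^(2 + 1) + 2^2 + 2 —bump→ 3^(3 + 1) + 3^3 + 3 = 111 —(−1)→ 110
110 —HB3→ 3^(3 + 1) + 3^3 + 2 —bump→ 4^(4 + 1) + 4^4 + 2 = 1282 —(−1)→ 1281
1281 —HB4→ 4^(4 + 1) + 4^4 + 1 —bump→ 5^(5 + 1) + 5^5 + 1 = 18751 —(−1)→ 18750
18750 —HB5→ 5^(5 + 1) + 5^5 —bump→ 6^(6 + 1) + 6^6 = 326592 —(−1)→ 326591
326591 —HB6→ 6^(6 + 1) + 5·6^5 + 5·6^4 + 5·6^3 + 5·6^2 + 5·6 + 5 —bump→ 7^(7 + 1) + 5·7^5 + 5·7^4 + 5·7^3 + 5·7^2 + 5·7 + 5 = 5862841 —(−1)→ 5862840

5862841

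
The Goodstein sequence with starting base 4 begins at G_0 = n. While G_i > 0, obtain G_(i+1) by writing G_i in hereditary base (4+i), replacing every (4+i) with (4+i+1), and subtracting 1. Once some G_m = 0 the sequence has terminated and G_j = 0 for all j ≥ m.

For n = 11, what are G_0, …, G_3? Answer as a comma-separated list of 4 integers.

11 —HB4→ 2·4 + 3 —bump→ 2·5 + 3 = 13 —(−1)→ 12
12 —HB5→ 2·5 + 2 —bump→ 2·6 + 2 = 14 —(−1)→ 13
13 —HB6→ 2·6 + 1 —bump→ 2·7 + 1 = 15 —(−1)→ 14

11, 12, 13, 14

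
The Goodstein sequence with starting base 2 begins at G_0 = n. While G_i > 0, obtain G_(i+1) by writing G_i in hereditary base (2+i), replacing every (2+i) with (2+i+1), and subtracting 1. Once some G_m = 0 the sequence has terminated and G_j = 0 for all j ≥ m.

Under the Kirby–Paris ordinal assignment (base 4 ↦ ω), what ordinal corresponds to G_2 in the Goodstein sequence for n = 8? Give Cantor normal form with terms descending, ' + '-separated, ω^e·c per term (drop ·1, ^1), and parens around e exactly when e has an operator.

(0) 8|_2 = 2^(2 + 1) ↦ 3^(3 + 1)|_3 = 81 ⇒ 80
(1) 80|_3 = 2·3^3 + 2·3^2 + 2·3 + 2 ↦ 2·4^4 + 2·4^2 + 2·4 + 2|_4 = 554 ⇒ 553

ω^ω·2 + ω^2·2 + ω·2 + 1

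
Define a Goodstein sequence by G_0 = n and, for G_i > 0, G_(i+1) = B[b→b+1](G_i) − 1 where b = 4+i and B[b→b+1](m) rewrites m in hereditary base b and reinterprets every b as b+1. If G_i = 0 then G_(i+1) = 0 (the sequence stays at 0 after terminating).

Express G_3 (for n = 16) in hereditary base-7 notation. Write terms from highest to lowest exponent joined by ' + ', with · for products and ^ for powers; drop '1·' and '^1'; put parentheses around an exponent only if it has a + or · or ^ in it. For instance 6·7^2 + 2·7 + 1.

4·7 + 2

16 —HB4→ 4^2 —bump→ 5^2 = 25 —(−1)→ 24
24 —HB5→ 4·5 + 4 —bump→ 4·6 + 4 = 28 —(−1)→ 27
27 —HB6→ 4·6 + 3 —bump→ 4·7 + 3 = 31 —(−1)→ 30
30 —HB7→ 4·7 + 2 —bump→ 4·8 + 2 = 34 —(−1)→ 33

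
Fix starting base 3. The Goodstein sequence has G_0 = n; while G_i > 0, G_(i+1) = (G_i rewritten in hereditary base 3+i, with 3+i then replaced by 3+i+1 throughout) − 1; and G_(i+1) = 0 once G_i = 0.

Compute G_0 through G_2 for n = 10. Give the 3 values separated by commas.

10, 16, 24

i=0: 10 = 3^2 + 1 (b=3); 3→4: 4^2 + 1 = 17; 17−1 = 16
i=1: 16 = 4^2 (b=4); 4→5: 5^2 = 25; 25−1 = 24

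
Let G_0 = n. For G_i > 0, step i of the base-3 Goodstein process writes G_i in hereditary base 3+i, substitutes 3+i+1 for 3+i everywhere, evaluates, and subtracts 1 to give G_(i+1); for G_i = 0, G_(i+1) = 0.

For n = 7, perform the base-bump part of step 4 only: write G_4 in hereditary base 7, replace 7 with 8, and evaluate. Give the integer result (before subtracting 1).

10

G_0=7  [base 3] 2·3 + 1  →[3↦4]→  2·4 + 1 = 9  −1 ⇒ G_1=8
G_1=8  [base 4] 2·4  →[4↦5]→  2·5 = 10  −1 ⇒ G_2=9
G_2=9  [base 5] 5 + 4  →[5↦6]→  6 + 4 = 10  −1 ⇒ G_3=9
G_3=9  [base 6] 6 + 3  →[6↦7]→  7 + 3 = 10  −1 ⇒ G_4=9
G_4=9  [base 7] 7 + 2  →[7↦8]→  8 + 2 = 10  −1 ⇒ G_5=9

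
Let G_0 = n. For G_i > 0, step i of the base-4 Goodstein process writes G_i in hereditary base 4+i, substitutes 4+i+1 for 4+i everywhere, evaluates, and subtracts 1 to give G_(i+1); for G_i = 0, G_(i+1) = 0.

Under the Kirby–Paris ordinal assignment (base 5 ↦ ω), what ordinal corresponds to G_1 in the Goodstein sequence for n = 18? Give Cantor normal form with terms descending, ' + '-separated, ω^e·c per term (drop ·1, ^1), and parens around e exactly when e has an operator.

base 4: 18 = 4^2 + 2; at 5: 5^2 + 2 = 27; next = 26
base 5: 26 = 5^2 + 1; at 6: 6^2 + 1 = 37; next = 36

ω^2 + 1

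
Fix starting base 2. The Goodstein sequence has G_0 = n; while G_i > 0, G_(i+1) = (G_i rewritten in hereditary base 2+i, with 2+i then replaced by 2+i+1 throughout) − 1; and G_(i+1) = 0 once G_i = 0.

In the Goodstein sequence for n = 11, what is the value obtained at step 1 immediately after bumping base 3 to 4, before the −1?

1028

G_0 = 11. HB_2(11) = 2^(2 + 1) + 2 + 1. Bump = 85. G_1 = 84.
G_1 = 84. HB_3(84) = 3^(3 + 1) + 3. Bump = 1028. G_2 = 1027.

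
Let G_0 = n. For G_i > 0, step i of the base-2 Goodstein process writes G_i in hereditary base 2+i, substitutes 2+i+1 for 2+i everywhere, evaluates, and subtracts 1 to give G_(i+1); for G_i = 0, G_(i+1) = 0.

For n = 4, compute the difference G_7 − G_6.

[0] 4 ≡ 2^2 (base 2). Lift 3: 27. −1: 26.
[1] 26 ≡ 2·3^2 + 2·3 + 2 (base 3). Lift 4: 42. −1: 41.
[2] 41 ≡ 2·4^2 + 2·4 + 1 (base 4). Lift 5: 61. −1: 60.
[3] 60 ≡ 2·5^2 + 2·5 (base 5). Lift 6: 84. −1: 83.
[4] 83 ≡ 2·6^2 + 6 + 5 (base 6). Lift 7: 110. −1: 109.
[5] 109 ≡ 2·7^2 + 7 + 4 (base 7). Lift 8: 140. −1: 139.
[6] 139 ≡ 2·8^2 + 8 + 3 (base 8). Lift 9: 174. −1: 173.

34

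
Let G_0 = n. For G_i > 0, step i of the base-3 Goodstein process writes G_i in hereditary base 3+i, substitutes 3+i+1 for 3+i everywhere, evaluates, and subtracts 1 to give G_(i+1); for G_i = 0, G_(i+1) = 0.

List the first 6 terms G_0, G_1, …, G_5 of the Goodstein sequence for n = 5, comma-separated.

5, 5, 5, 5, 4, 3

i=0: 5 = 3 + 2 (b=3); 3→4: 4 + 2 = 6; 6−1 = 5
i=1: 5 = 4 + 1 (b=4); 4→5: 5 + 1 = 6; 6−1 = 5
i=2: 5 = 5 (b=5); 5→6: 6 = 6; 6−1 = 5
i=3: 5 = 5 (b=6); 6→7: 5 = 5; 5−1 = 4
i=4: 4 = 4 (b=7); 7→8: 4 = 4; 4−1 = 3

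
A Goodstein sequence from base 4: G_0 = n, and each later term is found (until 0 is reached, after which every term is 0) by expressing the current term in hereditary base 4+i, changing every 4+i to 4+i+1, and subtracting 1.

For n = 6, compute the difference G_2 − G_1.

0

base 4: 6 = 4 + 2; at 5: 5 + 2 = 7; next = 6
base 5: 6 = 5 + 1; at 6: 6 + 1 = 7; next = 6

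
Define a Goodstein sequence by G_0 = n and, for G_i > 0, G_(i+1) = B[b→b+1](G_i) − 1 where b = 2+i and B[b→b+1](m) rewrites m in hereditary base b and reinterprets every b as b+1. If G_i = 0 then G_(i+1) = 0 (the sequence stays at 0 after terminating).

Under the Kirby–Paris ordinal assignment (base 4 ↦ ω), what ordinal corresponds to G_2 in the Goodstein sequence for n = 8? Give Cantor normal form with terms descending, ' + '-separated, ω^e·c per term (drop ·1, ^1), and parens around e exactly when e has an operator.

8 —HB2→ 2^(2 + 1) —bump→ 3^(3 + 1) = 81 —(−1)→ 80
80 —HB3→ 2·3^3 + 2·3^2 + 2·3 + 2 —bump→ 2·4^4 + 2·4^2 + 2·4 + 2 = 554 —(−1)→ 553
553 —HB4→ 2·4^4 + 2·4^2 + 2·4 + 1 —bump→ 2·5^5 + 2·5^2 + 2·5 + 1 = 6311 —(−1)→ 6310

ω^ω·2 + ω^2·2 + ω·2 + 1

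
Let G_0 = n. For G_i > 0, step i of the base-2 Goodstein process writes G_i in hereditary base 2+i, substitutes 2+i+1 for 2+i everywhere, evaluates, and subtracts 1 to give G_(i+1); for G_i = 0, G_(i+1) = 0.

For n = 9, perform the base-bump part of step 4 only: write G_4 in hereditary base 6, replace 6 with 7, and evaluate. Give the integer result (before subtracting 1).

i=0: 9 = 2^(2 + 1) + 1 (b=2); 2→3: 3^(3 + 1) + 1 = 82; 82−1 = 81
i=1: 81 = 3^(3 + 1) (b=3); 3→4: 4^(4 + 1) = 1024; 1024−1 = 1023
i=2: 1023 = 3·4^4 + 3·4^3 + 3·4^2 + 3·4 + 3 (b=4); 4→5: 3·5^5 + 3·5^3 + 3·5^2 + 3·5 + 3 = 9843; 9843−1 = 9842
i=3: 9842 = 3·5^5 + 3·5^3 + 3·5^2 + 3·5 + 2 (b=5); 5→6: 3·6^6 + 3·6^3 + 3·6^2 + 3·6 + 2 = 140744; 140744−1 = 140743
i=4: 140743 = 3·6^6 + 3·6^3 + 3·6^2 + 3·6 + 1 (b=6); 6→7: 3·7^7 + 3·7^3 + 3·7^2 + 3·7 + 1 = 2471827; 2471827−1 = 2471826

2471827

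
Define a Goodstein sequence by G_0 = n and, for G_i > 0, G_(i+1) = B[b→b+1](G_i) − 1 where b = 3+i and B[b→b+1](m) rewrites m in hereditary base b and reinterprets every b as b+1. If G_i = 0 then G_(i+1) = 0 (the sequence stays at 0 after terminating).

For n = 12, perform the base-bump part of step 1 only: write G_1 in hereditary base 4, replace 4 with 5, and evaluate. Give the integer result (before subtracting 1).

12 —HB3→ 3^2 + 3 —bump→ 4^2 + 4 = 20 —(−1)→ 19
19 —HB4→ 4^2 + 3 —bump→ 5^2 + 3 = 28 —(−1)→ 27

28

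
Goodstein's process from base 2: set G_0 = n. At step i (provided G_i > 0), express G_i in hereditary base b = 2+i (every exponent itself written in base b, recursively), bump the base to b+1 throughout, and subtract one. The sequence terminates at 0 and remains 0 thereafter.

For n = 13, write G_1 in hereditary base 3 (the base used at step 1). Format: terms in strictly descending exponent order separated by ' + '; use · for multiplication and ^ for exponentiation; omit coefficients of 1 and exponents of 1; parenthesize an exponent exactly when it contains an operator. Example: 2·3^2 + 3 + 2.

base 2: 13 = 2^(2 + 1) + 2^2 + 1; at 3: 3^(3 + 1) + 3^3 + 1 = 109; next = 108
base 3: 108 = 3^(3 + 1) + 3^3; at 4: 4^(4 + 1) + 4^4 = 1280; next = 1279

3^(3 + 1) + 3^3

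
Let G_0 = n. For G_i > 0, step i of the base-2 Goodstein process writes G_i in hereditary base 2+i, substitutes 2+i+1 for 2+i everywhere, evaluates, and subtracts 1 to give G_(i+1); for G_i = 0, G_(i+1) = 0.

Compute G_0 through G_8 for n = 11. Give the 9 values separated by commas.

11, 84, 1027, 15627, 279937, 5764801, 134217727, 2749609302, 70077777775

[0] 11 ≡ 2^(2 + 1) + 2 + 1 (base 2). Lift 3: 85. −1: 84.
[1] 84 ≡ 3^(3 + 1) + 3 (base 3). Lift 4: 1028. −1: 1027.
[2] 1027 ≡ 4^(4 + 1) + 3 (base 4). Lift 5: 15628. −1: 15627.
[3] 15627 ≡ 5^(5 + 1) + 2 (base 5). Lift 6: 279938. −1: 279937.
[4] 279937 ≡ 6^(6 + 1) + 1 (base 6). Lift 7: 5764802. −1: 5764801.
[5] 5764801 ≡ 7^(7 + 1) (base 7). Lift 8: 134217728. −1: 134217727.
[6] 134217727 ≡ 7·8^8 + 7·8^7 + 7·8^6 + 7·8^5 + 7·8^4 + 7·8^3 + 7·8^2 + 7·8 + 7 (base 8). Lift 9: 2749609303. −1: 2749609302.
[7] 2749609302 ≡ 7·9^9 + 7·9^7 + 7·9^6 + 7·9^5 + 7·9^4 + 7·9^3 + 7·9^2 + 7·9 + 6 (base 9). Lift 10: 70077777776. −1: 70077777775.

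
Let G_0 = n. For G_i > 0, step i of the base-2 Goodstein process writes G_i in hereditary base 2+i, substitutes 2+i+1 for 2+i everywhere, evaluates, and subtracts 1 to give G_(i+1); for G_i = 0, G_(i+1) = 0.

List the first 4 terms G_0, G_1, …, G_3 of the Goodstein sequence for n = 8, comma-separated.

8, 80, 553, 6310

i=0: 8 = 2^(2 + 1) (b=2); 2→3: 3^(3 + 1) = 81; 81−1 = 80
i=1: 80 = 2·3^3 + 2·3^2 + 2·3 + 2 (b=3); 3→4: 2·4^4 + 2·4^2 + 2·4 + 2 = 554; 554−1 = 553
i=2: 553 = 2·4^4 + 2·4^2 + 2·4 + 1 (b=4); 4→5: 2·5^5 + 2·5^2 + 2·5 + 1 = 6311; 6311−1 = 6310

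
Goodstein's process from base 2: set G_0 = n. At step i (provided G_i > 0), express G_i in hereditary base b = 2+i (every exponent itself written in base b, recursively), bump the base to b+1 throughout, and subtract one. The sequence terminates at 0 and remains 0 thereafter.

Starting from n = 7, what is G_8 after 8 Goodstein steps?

77777775

base 2: 7 = 2^2 + 2 + 1; at 3: 3^3 + 3 + 1 = 31; next = 30
base 3: 30 = 3^3 + 3; at 4: 4^4 + 4 = 260; next = 259
base 4: 259 = 4^4 + 3; at 5: 5^5 + 3 = 3128; next = 3127
base 5: 3127 = 5^5 + 2; at 6: 6^6 + 2 = 46658; next = 46657
base 6: 46657 = 6^6 + 1; at 7: 7^7 + 1 = 823544; next = 823543
base 7: 823543 = 7^7; at 8: 8^8 = 16777216; next = 16777215
base 8: 16777215 = 7·8^7 + 7·8^6 + 7·8^5 + 7·8^4 + 7·8^3 + 7·8^2 + 7·8 + 7; at 9: 7·9^7 + 7·9^6 + 7·9^5 + 7·9^4 + 7·9^3 + 7·9^2 + 7·9 + 7 = 37665880; next = 37665879
base 9: 37665879 = 7·9^7 + 7·9^6 + 7·9^5 + 7·9^4 + 7·9^3 + 7·9^2 + 7·9 + 6; at 10: 7·10^7 + 7·10^6 + 7·10^5 + 7·10^4 + 7·10^3 + 7·10^2 + 7·10 + 6 = 77777776; next = 77777775
base 10: 77777775 = 7·10^7 + 7·10^6 + 7·10^5 + 7·10^4 + 7·10^3 + 7·10^2 + 7·10 + 5; at 11: 7·11^7 + 7·11^6 + 7·11^5 + 7·11^4 + 7·11^3 + 7·11^2 + 7·11 + 5 = 150051214; next = 150051213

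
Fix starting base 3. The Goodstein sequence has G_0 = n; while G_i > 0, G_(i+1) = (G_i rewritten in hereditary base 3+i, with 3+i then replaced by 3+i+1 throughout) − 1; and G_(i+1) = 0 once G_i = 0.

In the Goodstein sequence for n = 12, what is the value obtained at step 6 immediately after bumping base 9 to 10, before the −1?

76

[0] 12 ≡ 3^2 + 3 (base 3). Lift 4: 20. −1: 19.
[1] 19 ≡ 4^2 + 3 (base 4). Lift 5: 28. −1: 27.
[2] 27 ≡ 5^2 + 2 (base 5). Lift 6: 38. −1: 37.
[3] 37 ≡ 6^2 + 1 (base 6). Lift 7: 50. −1: 49.
[4] 49 ≡ 7^2 (base 7). Lift 8: 64. −1: 63.
[5] 63 ≡ 7·8 + 7 (base 8). Lift 9: 70. −1: 69.
[6] 69 ≡ 7·9 + 6 (base 9). Lift 10: 76. −1: 75.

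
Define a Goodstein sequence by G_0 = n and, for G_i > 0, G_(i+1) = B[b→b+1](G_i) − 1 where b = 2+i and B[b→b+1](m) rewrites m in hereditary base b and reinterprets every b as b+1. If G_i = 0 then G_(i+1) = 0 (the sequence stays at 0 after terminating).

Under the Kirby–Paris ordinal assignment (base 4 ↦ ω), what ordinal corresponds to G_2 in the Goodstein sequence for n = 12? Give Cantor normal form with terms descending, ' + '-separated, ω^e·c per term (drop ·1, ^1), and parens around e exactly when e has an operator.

ω^(ω + 1) + ω^2·2 + ω·2 + 1

[0] 12 ≡ 2^(2 + 1) + 2^2 (base 2). Lift 3: 108. −1: 107.
[1] 107 ≡ 3^(3 + 1) + 2·3^2 + 2·3 + 2 (base 3). Lift 4: 1066. −1: 1065.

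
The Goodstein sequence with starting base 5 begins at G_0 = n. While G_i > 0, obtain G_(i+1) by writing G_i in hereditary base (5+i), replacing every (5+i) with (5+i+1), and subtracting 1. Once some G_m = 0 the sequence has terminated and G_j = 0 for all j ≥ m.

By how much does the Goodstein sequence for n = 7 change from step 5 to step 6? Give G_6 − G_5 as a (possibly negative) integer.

-1

7 —HB5→ 5 + 2 —bump→ 6 + 2 = 8 —(−1)→ 7
7 —HB6→ 6 + 1 —bump→ 7 + 1 = 8 —(−1)→ 7
7 —HB7→ 7 —bump→ 8 = 8 —(−1)→ 7
7 —HB8→ 7 —bump→ 7 = 7 —(−1)→ 6
6 —HB9→ 6 —bump→ 6 = 6 —(−1)→ 5
5 —HB10→ 5 —bump→ 5 = 5 —(−1)→ 4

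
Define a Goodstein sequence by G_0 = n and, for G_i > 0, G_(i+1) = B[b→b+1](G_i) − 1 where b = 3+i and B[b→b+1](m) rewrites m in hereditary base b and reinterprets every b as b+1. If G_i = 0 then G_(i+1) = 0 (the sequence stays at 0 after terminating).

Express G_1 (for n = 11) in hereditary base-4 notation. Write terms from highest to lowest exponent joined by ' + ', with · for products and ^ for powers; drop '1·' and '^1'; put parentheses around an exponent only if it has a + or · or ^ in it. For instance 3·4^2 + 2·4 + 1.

base 3: 11 = 3^2 + 2; at 4: 4^2 + 2 = 18; next = 17
base 4: 17 = 4^2 + 1; at 5: 5^2 + 1 = 26; next = 25

4^2 + 1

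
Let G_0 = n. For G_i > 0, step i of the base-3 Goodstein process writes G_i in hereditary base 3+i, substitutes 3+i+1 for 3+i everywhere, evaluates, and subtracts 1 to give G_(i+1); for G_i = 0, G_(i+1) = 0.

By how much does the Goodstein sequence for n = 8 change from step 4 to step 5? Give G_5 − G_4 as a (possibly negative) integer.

0

base 3: 8 = 2·3 + 2; at 4: 2·4 + 2 = 10; next = 9
base 4: 9 = 2·4 + 1; at 5: 2·5 + 1 = 11; next = 10
base 5: 10 = 2·5; at 6: 2·6 = 12; next = 11
base 6: 11 = 6 + 5; at 7: 7 + 5 = 12; next = 11
base 7: 11 = 7 + 4; at 8: 8 + 4 = 12; next = 11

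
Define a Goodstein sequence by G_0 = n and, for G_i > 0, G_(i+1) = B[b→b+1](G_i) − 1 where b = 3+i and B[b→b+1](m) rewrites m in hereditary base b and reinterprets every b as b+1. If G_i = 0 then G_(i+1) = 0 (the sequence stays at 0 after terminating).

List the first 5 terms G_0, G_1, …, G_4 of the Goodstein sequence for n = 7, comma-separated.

7, 8, 9, 9, 9

base 3: 7 = 2·3 + 1; at 4: 2·4 + 1 = 9; next = 8
base 4: 8 = 2·4; at 5: 2·5 = 10; next = 9
base 5: 9 = 5 + 4; at 6: 6 + 4 = 10; next = 9
base 6: 9 = 6 + 3; at 7: 7 + 3 = 10; next = 9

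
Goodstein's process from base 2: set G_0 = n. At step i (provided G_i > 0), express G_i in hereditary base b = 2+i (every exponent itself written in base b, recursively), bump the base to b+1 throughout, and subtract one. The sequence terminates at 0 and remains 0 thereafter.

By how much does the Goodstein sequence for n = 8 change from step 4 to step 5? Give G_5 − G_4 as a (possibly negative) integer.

1553800

base 2: 8 = 2^(2 + 1); at 3: 3^(3 + 1) = 81; next = 80
base 3: 80 = 2·3^3 + 2·3^2 + 2·3 + 2; at 4: 2·4^4 + 2·4^2 + 2·4 + 2 = 554; next = 553
base 4: 553 = 2·4^4 + 2·4^2 + 2·4 + 1; at 5: 2·5^5 + 2·5^2 + 2·5 + 1 = 6311; next = 6310
base 5: 6310 = 2·5^5 + 2·5^2 + 2·5; at 6: 2·6^6 + 2·6^2 + 2·6 = 93396; next = 93395
base 6: 93395 = 2·6^6 + 2·6^2 + 6 + 5; at 7: 2·7^7 + 2·7^2 + 7 + 5 = 1647196; next = 1647195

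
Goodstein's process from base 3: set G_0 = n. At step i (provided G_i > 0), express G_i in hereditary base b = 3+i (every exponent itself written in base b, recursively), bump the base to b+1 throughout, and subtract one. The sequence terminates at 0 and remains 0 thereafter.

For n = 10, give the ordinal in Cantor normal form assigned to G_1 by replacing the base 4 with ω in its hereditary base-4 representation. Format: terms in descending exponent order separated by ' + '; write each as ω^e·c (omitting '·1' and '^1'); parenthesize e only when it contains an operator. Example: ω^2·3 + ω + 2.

[0] 10 ≡ 3^2 + 1 (base 3). Lift 4: 17. −1: 16.
[1] 16 ≡ 4^2 (base 4). Lift 5: 25. −1: 24.

ω^2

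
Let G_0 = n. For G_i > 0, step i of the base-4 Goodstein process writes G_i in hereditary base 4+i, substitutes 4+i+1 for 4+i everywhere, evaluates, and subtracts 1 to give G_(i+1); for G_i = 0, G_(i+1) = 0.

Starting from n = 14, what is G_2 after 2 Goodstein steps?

18

i=0: 14 = 3·4 + 2 (b=4); 4→5: 3·5 + 2 = 17; 17−1 = 16
i=1: 16 = 3·5 + 1 (b=5); 5→6: 3·6 + 1 = 19; 19−1 = 18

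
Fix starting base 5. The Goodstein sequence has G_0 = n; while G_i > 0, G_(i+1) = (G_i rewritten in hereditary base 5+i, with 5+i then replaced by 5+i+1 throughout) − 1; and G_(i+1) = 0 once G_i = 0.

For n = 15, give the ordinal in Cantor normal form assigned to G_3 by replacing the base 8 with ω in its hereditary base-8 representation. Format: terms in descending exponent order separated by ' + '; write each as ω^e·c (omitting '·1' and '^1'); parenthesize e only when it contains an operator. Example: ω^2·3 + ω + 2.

ω·2 + 3

[0] 15 ≡ 3·5 (base 5). Lift 6: 18. −1: 17.
[1] 17 ≡ 2·6 + 5 (base 6). Lift 7: 19. −1: 18.
[2] 18 ≡ 2·7 + 4 (base 7). Lift 8: 20. −1: 19.
[3] 19 ≡ 2·8 + 3 (base 8). Lift 9: 21. −1: 20.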